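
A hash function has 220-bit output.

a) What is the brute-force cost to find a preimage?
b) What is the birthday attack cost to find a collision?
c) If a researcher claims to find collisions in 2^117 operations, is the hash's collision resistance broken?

Step 1: Preimage resistance requires brute-force of 2^220 operations.
Step 2: Collision resistance (birthday bound) = 2^(220/2) = 2^110.
Step 3: The claimed attack costs 2^117 operations.
Step 4: Since 2^117 >= 2^110, the claimed attack is no faster than the generic birthday attack, so this does not break collision resistance.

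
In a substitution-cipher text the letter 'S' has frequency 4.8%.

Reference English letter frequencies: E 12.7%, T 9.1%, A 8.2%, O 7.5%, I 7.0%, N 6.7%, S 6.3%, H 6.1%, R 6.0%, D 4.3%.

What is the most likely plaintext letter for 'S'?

Step 1: The observed frequency is 4.8%.
Step 2: Compare with English frequencies:
  E: 12.7% (difference: 7.9%)
  T: 9.1% (difference: 4.3%)
  A: 8.2% (difference: 3.4%)
  O: 7.5% (difference: 2.7%)
  I: 7.0% (difference: 2.2%)
  N: 6.7% (difference: 1.9%)
  S: 6.3% (difference: 1.5%)
  H: 6.1% (difference: 1.3%)
  R: 6.0% (difference: 1.2%)
  D: 4.3% (difference: 0.5%) <-- closest
Step 3: 'S' most likely represents 'D' (frequency 4.3%).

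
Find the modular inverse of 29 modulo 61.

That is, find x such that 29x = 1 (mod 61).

Step 1: We need x such that 29 * x = 1 (mod 61).
Step 2: Using the extended Euclidean algorithm or trial:
  29 * 40 = 1160 = 19 * 61 + 1.
Step 3: Since 1160 mod 61 = 1, the inverse is x = 40.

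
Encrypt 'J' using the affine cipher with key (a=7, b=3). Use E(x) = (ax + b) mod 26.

Step 1: Convert 'J' to number: x = 9.
Step 2: E(9) = (7 * 9 + 3) mod 26 = 66 mod 26 = 14.
Step 3: Convert 14 back to letter: O.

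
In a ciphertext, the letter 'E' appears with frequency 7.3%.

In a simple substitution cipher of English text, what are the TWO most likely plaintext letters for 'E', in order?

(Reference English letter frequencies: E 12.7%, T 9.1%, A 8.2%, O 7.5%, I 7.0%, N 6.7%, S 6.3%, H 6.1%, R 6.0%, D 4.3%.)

Step 1: Observed frequency of 'E' is 7.3%.
Step 2: Compute distances to each reference frequency and sort:
  O (7.5%): difference = 0.2% <-- BEST
  I (7.0%): difference = 0.3% <-- RUNNER-UP
  N (6.7%): difference = 0.6%
  A (8.2%): difference = 0.9%
  S (6.3%): difference = 1.0%
Step 3: Most likely is 'O' (7.5%, diff 0.2%); second most likely is 'I' (7.0%, diff 0.3%).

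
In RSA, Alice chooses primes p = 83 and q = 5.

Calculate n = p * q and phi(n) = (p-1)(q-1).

Step 1: n = p * q = 83 * 5 = 415.
Step 2: phi(n) = (p-1)(q-1) = 82 * 4 = 328.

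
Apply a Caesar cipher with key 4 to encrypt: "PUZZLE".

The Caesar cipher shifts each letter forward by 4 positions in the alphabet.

Step 1: For each letter, shift forward by 4 positions (mod 26).
  P (position 15) -> position (15+4) mod 26 = 19 -> T
  U (position 20) -> position (20+4) mod 26 = 24 -> Y
  Z (position 25) -> position (25+4) mod 26 = 3 -> D
  Z (position 25) -> position (25+4) mod 26 = 3 -> D
  L (position 11) -> position (11+4) mod 26 = 15 -> P
  E (position 4) -> position (4+4) mod 26 = 8 -> I
Result: TYDDPI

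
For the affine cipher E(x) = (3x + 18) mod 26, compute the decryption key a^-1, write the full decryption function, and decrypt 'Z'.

Step 1: Find a^-1, the modular inverse of 3 mod 26.
Step 2: We need 3 * a^-1 = 1 (mod 26).
Step 3: 3 * 9 = 27 = 1 * 26 + 1, so a^-1 = 9.
Step 4: D(y) = 9(y - 18) mod 26.
Step 5: Apply to 'Z' (y = 25): D(25) = 9 * (25 - 18) mod 26 = 9 * 7 mod 26 = 11 -> 'L'.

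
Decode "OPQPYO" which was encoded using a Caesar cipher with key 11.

Step 1: Reverse the shift by subtracting 11 from each letter position.
  O (position 14) -> position (14-11) mod 26 = 3 -> D
  P (position 15) -> position (15-11) mod 26 = 4 -> E
  Q (position 16) -> position (16-11) mod 26 = 5 -> F
  P (position 15) -> position (15-11) mod 26 = 4 -> E
  Y (position 24) -> position (24-11) mod 26 = 13 -> N
  O (position 14) -> position (14-11) mod 26 = 3 -> D
Decrypted message: DEFEND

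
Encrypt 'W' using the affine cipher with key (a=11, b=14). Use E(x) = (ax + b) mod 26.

Step 1: Convert 'W' to number: x = 22.
Step 2: E(22) = (11 * 22 + 14) mod 26 = 256 mod 26 = 22.
Step 3: Convert 22 back to letter: W.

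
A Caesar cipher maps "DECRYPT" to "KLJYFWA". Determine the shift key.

Step 1: Compare first letters: D (position 3) -> K (position 10).
Step 2: Shift = (10 - 3) mod 26 = 7.
The shift value is 7.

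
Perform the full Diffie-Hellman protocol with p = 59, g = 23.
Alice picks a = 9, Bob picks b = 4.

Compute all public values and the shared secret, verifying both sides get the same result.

Step 1: A = g^a mod p = 23^9 mod 59 = 14.
Step 2: B = g^b mod p = 23^4 mod 59 = 4.
Step 3: Alice computes s = B^a mod p = 4^9 mod 59 = 7.
Step 4: Bob computes s = A^b mod p = 14^4 mod 59 = 7.
Both sides agree: shared secret = 7.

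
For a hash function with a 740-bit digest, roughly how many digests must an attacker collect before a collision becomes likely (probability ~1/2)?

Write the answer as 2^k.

Step 1: The birthday paradox gives collision probability ~50% after sqrt(2^n) = 2^(n/2) hashes.
Step 2: For 740-bit output: 2^(740/2) = 2^370.
Step 3: Approximately 2^370 hash computations needed.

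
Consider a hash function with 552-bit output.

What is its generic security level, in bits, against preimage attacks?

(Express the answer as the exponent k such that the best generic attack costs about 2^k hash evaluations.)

Step 1: The hash has a 552-bit output.
Step 2: Preimage resistance means: given a digest h(x), it should be infeasible to find any input that hashes to it.
With a 552-bit output there are 2^552 possible digests, so a generic brute-force preimage search costs about 2^552 evaluations.
Step 3: Security level = 552 bits.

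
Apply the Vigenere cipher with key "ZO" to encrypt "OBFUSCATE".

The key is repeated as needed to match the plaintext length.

Step 1: Repeat key to match plaintext length:
  Plaintext: OBFUSCATE
  Key:       ZOZOZOZOZ
Step 2: Encrypt each letter:
  O(14) + Z(25) = (14+25) mod 26 = 13 = N
  B(1) + O(14) = (1+14) mod 26 = 15 = P
  F(5) + Z(25) = (5+25) mod 26 = 4 = E
  U(20) + O(14) = (20+14) mod 26 = 8 = I
  S(18) + Z(25) = (18+25) mod 26 = 17 = R
  C(2) + O(14) = (2+14) mod 26 = 16 = Q
  A(0) + Z(25) = (0+25) mod 26 = 25 = Z
  T(19) + O(14) = (19+14) mod 26 = 7 = H
  E(4) + Z(25) = (4+25) mod 26 = 3 = D
Ciphertext: NPEIRQZHD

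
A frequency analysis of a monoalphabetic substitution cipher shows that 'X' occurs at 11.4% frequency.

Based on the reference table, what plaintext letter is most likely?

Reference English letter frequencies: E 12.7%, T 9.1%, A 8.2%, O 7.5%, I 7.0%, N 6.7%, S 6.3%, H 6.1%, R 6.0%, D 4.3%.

Step 1: The observed frequency is 11.4%.
Step 2: Compare with English frequencies:
  E: 12.7% (difference: 1.3%) <-- closest
  T: 9.1% (difference: 2.3%)
  A: 8.2% (difference: 3.2%)
  O: 7.5% (difference: 3.9%)
  I: 7.0% (difference: 4.4%)
  N: 6.7% (difference: 4.7%)
  S: 6.3% (difference: 5.1%)
  H: 6.1% (difference: 5.3%)
  R: 6.0% (difference: 5.4%)
  D: 4.3% (difference: 7.1%)
Step 3: 'X' most likely represents 'E' (frequency 12.7%).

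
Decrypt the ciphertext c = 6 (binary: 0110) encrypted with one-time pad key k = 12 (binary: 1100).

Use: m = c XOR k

Step 1: XOR ciphertext with key:
  Ciphertext: 0110
  Key:        1100
  XOR:        1010
Step 2: Plaintext = 1010 = 10 in decimal.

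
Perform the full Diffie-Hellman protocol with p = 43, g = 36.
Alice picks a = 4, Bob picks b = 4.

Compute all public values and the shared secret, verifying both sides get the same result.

Step 1: A = g^a mod p = 36^4 mod 43 = 36.
Step 2: B = g^b mod p = 36^4 mod 43 = 36.
Step 3: Alice computes s = B^a mod p = 36^4 mod 43 = 36.
Step 4: Bob computes s = A^b mod p = 36^4 mod 43 = 36.
Both sides agree: shared secret = 36.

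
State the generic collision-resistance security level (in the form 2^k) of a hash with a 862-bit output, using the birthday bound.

Step 1: The birthday paradox gives collision probability ~50% after sqrt(2^n) = 2^(n/2) hashes.
Step 2: For 862-bit output: 2^(862/2) = 2^431.
Step 3: Approximately 2^431 hash computations needed.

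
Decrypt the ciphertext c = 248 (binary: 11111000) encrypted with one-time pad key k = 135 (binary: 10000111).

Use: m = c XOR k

Step 1: XOR ciphertext with key:
  Ciphertext: 11111000
  Key:        10000111
  XOR:        01111111
Step 2: Plaintext = 01111111 = 127 in decimal.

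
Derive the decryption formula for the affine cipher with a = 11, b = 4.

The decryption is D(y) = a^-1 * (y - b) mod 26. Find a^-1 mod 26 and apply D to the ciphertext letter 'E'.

Step 1: Find a^-1, the modular inverse of 11 mod 26.
Step 2: We need 11 * a^-1 = 1 (mod 26).
Step 3: 11 * 19 = 209 = 8 * 26 + 1, so a^-1 = 19.
Step 4: D(y) = 19(y - 4) mod 26.
Step 5: Apply to 'E' (y = 4): D(4) = 19 * (4 - 4) mod 26 = 19 * 0 mod 26 = 0 -> 'A'.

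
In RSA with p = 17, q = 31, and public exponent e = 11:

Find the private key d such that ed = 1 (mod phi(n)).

Step 1: n = 17 * 31 = 527.
Step 2: phi(n) = 16 * 30 = 480.
Step 3: Find d such that 11 * d = 1 (mod 480).
Step 4: d = 11^(-1) mod 480 = 131.
Verification: 11 * 131 = 1441 = 3 * 480 + 1.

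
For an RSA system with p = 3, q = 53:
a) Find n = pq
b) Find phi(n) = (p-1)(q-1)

Step 1: n = p * q = 3 * 53 = 159.
Step 2: phi(n) = (p-1)(q-1) = 2 * 52 = 104.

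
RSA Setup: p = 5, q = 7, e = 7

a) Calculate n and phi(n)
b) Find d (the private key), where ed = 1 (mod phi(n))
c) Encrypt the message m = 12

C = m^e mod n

Step 1: n = 5 * 7 = 35.
Step 2: phi(n) = (5-1)(7-1) = 4 * 6 = 24.
Step 3: Find d = 7^(-1) mod 24 = 7.
  Verify: 7 * 7 = 49 = 1 (mod 24).
Step 4: C = 12^7 mod 35 = 33.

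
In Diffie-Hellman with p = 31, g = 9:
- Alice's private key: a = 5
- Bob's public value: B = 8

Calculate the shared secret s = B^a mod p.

Step 1: s = B^a mod p = 8^5 mod 31.
  8^1 mod 31 = 8
  8^2 mod 31 = (8 * 8) mod 31 = 2
  8^3 mod 31 = (2 * 8) mod 31 = 16
  8^4 mod 31 = (16 * 8) mod 31 = 4
  8^5 mod 31 = (4 * 8) mod 31 = 1
Result: shared secret = 1.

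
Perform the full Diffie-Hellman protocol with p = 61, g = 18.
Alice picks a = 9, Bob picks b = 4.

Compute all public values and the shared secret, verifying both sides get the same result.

Step 1: A = g^a mod p = 18^9 mod 61 = 23.
Step 2: B = g^b mod p = 18^4 mod 61 = 56.
Step 3: Alice computes s = B^a mod p = 56^9 mod 61 = 34.
Step 4: Bob computes s = A^b mod p = 23^4 mod 61 = 34.
Both sides agree: shared secret = 34.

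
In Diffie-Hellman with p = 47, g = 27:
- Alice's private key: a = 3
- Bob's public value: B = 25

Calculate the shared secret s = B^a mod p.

Step 1: s = B^a mod p = 25^3 mod 47.
  25^1 mod 47 = 25
  25^2 mod 47 = (25 * 25) mod 47 = 14
  25^3 mod 47 = (14 * 25) mod 47 = 21
Result: shared secret = 21.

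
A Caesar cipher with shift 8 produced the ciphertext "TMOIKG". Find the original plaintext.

Step 1: Reverse the shift by subtracting 8 from each letter position.
  T (position 19) -> position (19-8) mod 26 = 11 -> L
  M (position 12) -> position (12-8) mod 26 = 4 -> E
  O (position 14) -> position (14-8) mod 26 = 6 -> G
  I (position 8) -> position (8-8) mod 26 = 0 -> A
  K (position 10) -> position (10-8) mod 26 = 2 -> C
  G (position 6) -> position (6-8) mod 26 = 24 -> Y
Decrypted message: LEGACY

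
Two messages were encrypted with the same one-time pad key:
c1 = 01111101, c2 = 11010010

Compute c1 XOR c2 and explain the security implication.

Step 1: c1 XOR c2 = (m1 XOR k) XOR (m2 XOR k).
Step 2: By XOR associativity/commutativity: = m1 XOR m2 XOR k XOR k = m1 XOR m2.
Step 3: 01111101 XOR 11010010 = 10101111 = 175.
Step 4: The key cancels out! An attacker learns m1 XOR m2 = 175, revealing the relationship between plaintexts.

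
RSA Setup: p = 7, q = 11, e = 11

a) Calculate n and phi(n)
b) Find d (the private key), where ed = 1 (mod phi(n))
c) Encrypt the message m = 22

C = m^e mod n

Step 1: n = 7 * 11 = 77.
Step 2: phi(n) = (7-1)(11-1) = 6 * 10 = 60.
Step 3: Find d = 11^(-1) mod 60 = 11.
  Verify: 11 * 11 = 121 = 1 (mod 60).
Step 4: C = 22^11 mod 77 = 22.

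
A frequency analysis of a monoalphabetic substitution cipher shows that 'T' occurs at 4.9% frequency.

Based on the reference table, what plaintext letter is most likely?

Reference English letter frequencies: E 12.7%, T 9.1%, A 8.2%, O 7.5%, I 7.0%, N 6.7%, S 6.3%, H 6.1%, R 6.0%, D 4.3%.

Step 1: The observed frequency is 4.9%.
Step 2: Compare with English frequencies:
  E: 12.7% (difference: 7.8%)
  T: 9.1% (difference: 4.2%)
  A: 8.2% (difference: 3.3%)
  O: 7.5% (difference: 2.6%)
  I: 7.0% (difference: 2.1%)
  N: 6.7% (difference: 1.8%)
  S: 6.3% (difference: 1.4%)
  H: 6.1% (difference: 1.2%)
  R: 6.0% (difference: 1.1%)
  D: 4.3% (difference: 0.6%) <-- closest
Step 3: 'T' most likely represents 'D' (frequency 4.3%).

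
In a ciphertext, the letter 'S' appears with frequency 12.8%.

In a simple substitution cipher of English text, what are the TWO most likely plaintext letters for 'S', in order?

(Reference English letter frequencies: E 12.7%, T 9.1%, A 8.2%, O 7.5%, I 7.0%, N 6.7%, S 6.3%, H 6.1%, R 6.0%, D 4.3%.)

Step 1: Observed frequency of 'S' is 12.8%.
Step 2: Compute distances to each reference frequency and sort:
  E (12.7%): difference = 0.1% <-- BEST
  T (9.1%): difference = 3.7% <-- RUNNER-UP
  A (8.2%): difference = 4.6%
  O (7.5%): difference = 5.3%
  I (7.0%): difference = 5.8%
Step 3: Most likely is 'E' (12.7%, diff 0.1%); second most likely is 'T' (9.1%, diff 3.7%).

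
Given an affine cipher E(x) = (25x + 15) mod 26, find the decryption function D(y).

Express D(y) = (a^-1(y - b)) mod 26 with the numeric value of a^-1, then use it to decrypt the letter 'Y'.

Step 1: Find a^-1, the modular inverse of 25 mod 26.
Step 2: We need 25 * a^-1 = 1 (mod 26).
Step 3: 25 * 25 = 625 = 24 * 26 + 1, so a^-1 = 25.
Step 4: D(y) = 25(y - 15) mod 26.
Step 5: Apply to 'Y' (y = 24): D(24) = 25 * (24 - 15) mod 26 = 25 * 9 mod 26 = 17 -> 'R'.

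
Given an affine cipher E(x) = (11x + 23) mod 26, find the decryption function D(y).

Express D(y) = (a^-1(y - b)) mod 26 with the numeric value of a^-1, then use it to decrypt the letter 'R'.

Step 1: Find a^-1, the modular inverse of 11 mod 26.
Step 2: We need 11 * a^-1 = 1 (mod 26).
Step 3: 11 * 19 = 209 = 8 * 26 + 1, so a^-1 = 19.
Step 4: D(y) = 19(y - 23) mod 26.
Step 5: Apply to 'R' (y = 17): D(17) = 19 * (17 - 23) mod 26 = 19 * -6 mod 26 = 16 -> 'Q'.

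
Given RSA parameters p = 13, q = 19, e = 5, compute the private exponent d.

Step 1: n = 13 * 19 = 247.
Step 2: phi(n) = 12 * 18 = 216.
Step 3: Find d such that 5 * d = 1 (mod 216).
Step 4: d = 5^(-1) mod 216 = 173.
Verification: 5 * 173 = 865 = 4 * 216 + 1.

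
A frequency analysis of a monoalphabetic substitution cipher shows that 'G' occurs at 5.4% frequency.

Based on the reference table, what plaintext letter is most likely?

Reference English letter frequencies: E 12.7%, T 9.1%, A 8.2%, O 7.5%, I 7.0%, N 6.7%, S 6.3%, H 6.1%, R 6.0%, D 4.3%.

Step 1: The observed frequency is 5.4%.
Step 2: Compare with English frequencies:
  E: 12.7% (difference: 7.3%)
  T: 9.1% (difference: 3.7%)
  A: 8.2% (difference: 2.8%)
  O: 7.5% (difference: 2.1%)
  I: 7.0% (difference: 1.6%)
  N: 6.7% (difference: 1.3%)
  S: 6.3% (difference: 0.9%)
  H: 6.1% (difference: 0.7%)
  R: 6.0% (difference: 0.6%) <-- closest
  D: 4.3% (difference: 1.1%)
Step 3: 'G' most likely represents 'R' (frequency 6.0%).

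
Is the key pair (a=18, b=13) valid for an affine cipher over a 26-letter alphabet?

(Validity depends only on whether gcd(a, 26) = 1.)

Step 1: Compute gcd(18, 26).
Step 2: gcd(18, 26) = 2.
Since gcd = 2 != 1, 18 shares a common factor with 26, so it cannot be used.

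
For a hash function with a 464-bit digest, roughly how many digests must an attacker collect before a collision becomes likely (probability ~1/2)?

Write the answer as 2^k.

Step 1: The birthday paradox gives collision probability ~50% after sqrt(2^n) = 2^(n/2) hashes.
Step 2: For 464-bit output: 2^(464/2) = 2^232.
Step 3: Approximately 2^232 hash computations needed.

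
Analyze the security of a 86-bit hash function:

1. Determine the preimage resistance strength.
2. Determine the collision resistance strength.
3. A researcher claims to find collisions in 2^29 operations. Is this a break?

Step 1: Preimage resistance requires brute-force of 2^86 operations.
Step 2: Collision resistance (birthday bound) = 2^(86/2) = 2^43.
Step 3: The claimed attack costs 2^29 operations.
Step 4: Since 2^29 < 2^43, the claimed attack beats the generic birthday bound, so collision resistance is broken.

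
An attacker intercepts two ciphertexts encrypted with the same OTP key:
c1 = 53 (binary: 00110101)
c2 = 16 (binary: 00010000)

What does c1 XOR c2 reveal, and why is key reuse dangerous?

Step 1: c1 XOR c2 = (m1 XOR k) XOR (m2 XOR k).
Step 2: By XOR associativity/commutativity: = m1 XOR m2 XOR k XOR k = m1 XOR m2.
Step 3: 00110101 XOR 00010000 = 00100101 = 37.
Step 4: The key cancels out! An attacker learns m1 XOR m2 = 37, revealing the relationship between plaintexts.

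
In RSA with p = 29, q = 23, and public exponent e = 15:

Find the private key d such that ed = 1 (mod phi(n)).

Step 1: n = 29 * 23 = 667.
Step 2: phi(n) = 28 * 22 = 616.
Step 3: Find d such that 15 * d = 1 (mod 616).
Step 4: d = 15^(-1) mod 616 = 575.
Verification: 15 * 575 = 8625 = 14 * 616 + 1.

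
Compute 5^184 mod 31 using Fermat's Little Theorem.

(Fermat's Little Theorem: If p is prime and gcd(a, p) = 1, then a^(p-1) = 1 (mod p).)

Step 1: Since 31 is prime, by Fermat's Little Theorem: 5^30 = 1 (mod 31).
Step 2: Reduce exponent: 184 mod 30 = 4.
Step 3: So 5^184 = 5^4 (mod 31).
Step 4: 5^4 mod 31 = 5.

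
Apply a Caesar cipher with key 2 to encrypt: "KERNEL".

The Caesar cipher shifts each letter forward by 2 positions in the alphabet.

Step 1: For each letter, shift forward by 2 positions (mod 26).
  K (position 10) -> position (10+2) mod 26 = 12 -> M
  E (position 4) -> position (4+2) mod 26 = 6 -> G
  R (position 17) -> position (17+2) mod 26 = 19 -> T
  N (position 13) -> position (13+2) mod 26 = 15 -> P
  E (position 4) -> position (4+2) mod 26 = 6 -> G
  L (position 11) -> position (11+2) mod 26 = 13 -> N
Result: MGTPGN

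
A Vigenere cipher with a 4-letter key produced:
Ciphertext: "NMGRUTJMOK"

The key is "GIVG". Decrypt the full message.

Step 1: Key 'GIVG' has length 4. Extended key: GIVGGIVGGI
Step 2: Decrypt each position:
  N(13) - G(6) = 7 = H
  M(12) - I(8) = 4 = E
  G(6) - V(21) = 11 = L
  R(17) - G(6) = 11 = L
  U(20) - G(6) = 14 = O
  T(19) - I(8) = 11 = L
  J(9) - V(21) = 14 = O
  M(12) - G(6) = 6 = G
  O(14) - G(6) = 8 = I
  K(10) - I(8) = 2 = C
Plaintext: HELLOLOGIC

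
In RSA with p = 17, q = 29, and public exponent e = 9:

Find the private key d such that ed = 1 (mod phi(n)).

Step 1: n = 17 * 29 = 493.
Step 2: phi(n) = 16 * 28 = 448.
Step 3: Find d such that 9 * d = 1 (mod 448).
Step 4: d = 9^(-1) mod 448 = 249.
Verification: 9 * 249 = 2241 = 5 * 448 + 1.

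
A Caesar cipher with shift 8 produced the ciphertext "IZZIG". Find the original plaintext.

Step 1: Reverse the shift by subtracting 8 from each letter position.
  I (position 8) -> position (8-8) mod 26 = 0 -> A
  Z (position 25) -> position (25-8) mod 26 = 17 -> R
  Z (position 25) -> position (25-8) mod 26 = 17 -> R
  I (position 8) -> position (8-8) mod 26 = 0 -> A
  G (position 6) -> position (6-8) mod 26 = 24 -> Y
Decrypted message: ARRAY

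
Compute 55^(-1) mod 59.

Step 1: We need x such that 55 * x = 1 (mod 59).
Step 2: Using the extended Euclidean algorithm or trial:
  55 * 44 = 2420 = 41 * 59 + 1.
Step 3: Since 2420 mod 59 = 1, the inverse is x = 44.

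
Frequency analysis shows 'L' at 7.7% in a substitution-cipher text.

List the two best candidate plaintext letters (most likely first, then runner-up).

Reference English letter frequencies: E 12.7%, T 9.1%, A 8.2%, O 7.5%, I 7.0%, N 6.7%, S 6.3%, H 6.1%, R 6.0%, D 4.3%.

Step 1: Observed frequency of 'L' is 7.7%.
Step 2: Compute distances to each reference frequency and sort:
  O (7.5%): difference = 0.2% <-- BEST
  A (8.2%): difference = 0.5% <-- RUNNER-UP
  I (7.0%): difference = 0.7%
  N (6.7%): difference = 1.0%
  T (9.1%): difference = 1.4%
Step 3: Most likely is 'O' (7.5%, diff 0.2%); second most likely is 'A' (8.2%, diff 0.5%).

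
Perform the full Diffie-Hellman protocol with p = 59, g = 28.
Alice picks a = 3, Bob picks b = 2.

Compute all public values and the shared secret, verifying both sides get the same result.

Step 1: A = g^a mod p = 28^3 mod 59 = 4.
Step 2: B = g^b mod p = 28^2 mod 59 = 17.
Step 3: Alice computes s = B^a mod p = 17^3 mod 59 = 16.
Step 4: Bob computes s = A^b mod p = 4^2 mod 59 = 16.
Both sides agree: shared secret = 16.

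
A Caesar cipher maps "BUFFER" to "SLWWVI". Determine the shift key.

Step 1: Compare first letters: B (position 1) -> S (position 18).
Step 2: Shift = (18 - 1) mod 26 = 17.
The shift value is 17.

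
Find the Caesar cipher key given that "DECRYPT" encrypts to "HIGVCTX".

Step 1: Compare first letters: D (position 3) -> H (position 7).
Step 2: Shift = (7 - 3) mod 26 = 4.
The shift value is 4.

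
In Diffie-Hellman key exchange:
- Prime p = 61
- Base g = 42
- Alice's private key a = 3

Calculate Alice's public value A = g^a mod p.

Step 1: A = g^a mod p = 42^3 mod 61.
  42^1 mod 61 = 42
  42^2 mod 61 = (42 * 42) mod 61 = 56
  42^3 mod 61 = (56 * 42) mod 61 = 34
Result: A = 34.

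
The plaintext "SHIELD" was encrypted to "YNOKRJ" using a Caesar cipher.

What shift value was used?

Step 1: Compare first letters: S (position 18) -> Y (position 24).
Step 2: Shift = (24 - 18) mod 26 = 6.
The shift value is 6.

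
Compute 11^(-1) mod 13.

Step 1: We need x such that 11 * x = 1 (mod 13).
Step 2: Using the extended Euclidean algorithm or trial:
  11 * 6 = 66 = 5 * 13 + 1.
Step 3: Since 66 mod 13 = 1, the inverse is x = 6.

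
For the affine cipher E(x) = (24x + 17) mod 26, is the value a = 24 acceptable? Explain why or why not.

Step 1: Compute gcd(24, 26).
Step 2: gcd(24, 26) = 2.
Since gcd = 2 != 1, 24 shares a common factor with 26, so it cannot be used.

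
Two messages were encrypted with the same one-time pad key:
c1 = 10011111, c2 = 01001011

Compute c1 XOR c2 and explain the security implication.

Step 1: c1 XOR c2 = (m1 XOR k) XOR (m2 XOR k).
Step 2: By XOR associativity/commutativity: = m1 XOR m2 XOR k XOR k = m1 XOR m2.
Step 3: 10011111 XOR 01001011 = 11010100 = 212.
Step 4: The key cancels out! An attacker learns m1 XOR m2 = 212, revealing the relationship between plaintexts.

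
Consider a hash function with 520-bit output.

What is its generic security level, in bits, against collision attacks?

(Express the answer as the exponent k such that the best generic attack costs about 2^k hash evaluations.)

Step 1: The hash has a 520-bit output.
Step 2: Collision resistance means it should be infeasible to find any x != y with h(x) = h(y).
By the birthday bound, a generic collision search succeeds after about sqrt(2^520) = 2^(520/2) = 2^260 evaluations.
Step 3: Security level = 260 bits.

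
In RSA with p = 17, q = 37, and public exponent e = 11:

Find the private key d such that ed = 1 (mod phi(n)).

Step 1: n = 17 * 37 = 629.
Step 2: phi(n) = 16 * 36 = 576.
Step 3: Find d such that 11 * d = 1 (mod 576).
Step 4: d = 11^(-1) mod 576 = 419.
Verification: 11 * 419 = 4609 = 8 * 576 + 1.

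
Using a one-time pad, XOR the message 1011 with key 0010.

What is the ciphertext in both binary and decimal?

Step 1: Write out the XOR operation bit by bit:
  Message: 1011
  Key:     0010
  XOR:     1001
Step 2: Convert to decimal: 1001 = 9.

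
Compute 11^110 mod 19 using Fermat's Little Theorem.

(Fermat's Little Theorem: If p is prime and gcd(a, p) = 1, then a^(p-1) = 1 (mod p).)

Step 1: Since 19 is prime, by Fermat's Little Theorem: 11^18 = 1 (mod 19).
Step 2: Reduce exponent: 110 mod 18 = 2.
Step 3: So 11^110 = 11^2 (mod 19).
Step 4: 11^2 mod 19 = 7.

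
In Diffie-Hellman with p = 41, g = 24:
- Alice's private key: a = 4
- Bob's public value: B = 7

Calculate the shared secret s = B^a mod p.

Step 1: s = B^a mod p = 7^4 mod 41.
  7^1 mod 41 = 7
  7^2 mod 41 = (7 * 7) mod 41 = 8
  7^3 mod 41 = (8 * 7) mod 41 = 15
  7^4 mod 41 = (15 * 7) mod 41 = 23
Result: shared secret = 23.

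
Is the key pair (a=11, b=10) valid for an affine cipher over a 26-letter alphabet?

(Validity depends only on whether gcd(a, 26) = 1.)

Step 1: Compute gcd(11, 26).
Step 2: gcd(11, 26) = 1.
Since gcd = 1, 11 is coprime with 26, so it is a valid key.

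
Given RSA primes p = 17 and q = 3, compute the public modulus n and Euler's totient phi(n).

Step 1: n = p * q = 17 * 3 = 51.
Step 2: phi(n) = (p-1)(q-1) = 16 * 2 = 32.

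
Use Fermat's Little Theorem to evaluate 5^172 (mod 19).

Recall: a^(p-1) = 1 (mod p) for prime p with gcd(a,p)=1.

Step 1: Since 19 is prime, by Fermat's Little Theorem: 5^18 = 1 (mod 19).
Step 2: Reduce exponent: 172 mod 18 = 10.
Step 3: So 5^172 = 5^10 (mod 19).
Step 4: 5^10 mod 19 = 5.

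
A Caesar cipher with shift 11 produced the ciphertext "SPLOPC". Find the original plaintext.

Step 1: Reverse the shift by subtracting 11 from each letter position.
  S (position 18) -> position (18-11) mod 26 = 7 -> H
  P (position 15) -> position (15-11) mod 26 = 4 -> E
  L (position 11) -> position (11-11) mod 26 = 0 -> A
  O (position 14) -> position (14-11) mod 26 = 3 -> D
  P (position 15) -> position (15-11) mod 26 = 4 -> E
  C (position 2) -> position (2-11) mod 26 = 17 -> R
Decrypted message: HEADER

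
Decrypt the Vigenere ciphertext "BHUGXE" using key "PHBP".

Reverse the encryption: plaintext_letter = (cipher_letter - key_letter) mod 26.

Step 1: Extend key: PHBPPH
Step 2: Decrypt each letter (c - k) mod 26:
  B(1) - P(15) = (1-15) mod 26 = 12 = M
  H(7) - H(7) = (7-7) mod 26 = 0 = A
  U(20) - B(1) = (20-1) mod 26 = 19 = T
  G(6) - P(15) = (6-15) mod 26 = 17 = R
  X(23) - P(15) = (23-15) mod 26 = 8 = I
  E(4) - H(7) = (4-7) mod 26 = 23 = X
Plaintext: MATRIX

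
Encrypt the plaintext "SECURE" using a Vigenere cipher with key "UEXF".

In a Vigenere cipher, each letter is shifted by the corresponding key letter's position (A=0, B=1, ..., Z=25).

Step 1: Repeat key to match plaintext length:
  Plaintext: SECURE
  Key:       UEXFUE
Step 2: Encrypt each letter:
  S(18) + U(20) = (18+20) mod 26 = 12 = M
  E(4) + E(4) = (4+4) mod 26 = 8 = I
  C(2) + X(23) = (2+23) mod 26 = 25 = Z
  U(20) + F(5) = (20+5) mod 26 = 25 = Z
  R(17) + U(20) = (17+20) mod 26 = 11 = L
  E(4) + E(4) = (4+4) mod 26 = 8 = I
Ciphertext: MIZZLI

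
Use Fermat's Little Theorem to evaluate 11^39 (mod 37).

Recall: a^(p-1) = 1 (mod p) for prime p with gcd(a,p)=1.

Step 1: Since 37 is prime, by Fermat's Little Theorem: 11^36 = 1 (mod 37).
Step 2: Reduce exponent: 39 mod 36 = 3.
Step 3: So 11^39 = 11^3 (mod 37).
Step 4: 11^3 mod 37 = 36.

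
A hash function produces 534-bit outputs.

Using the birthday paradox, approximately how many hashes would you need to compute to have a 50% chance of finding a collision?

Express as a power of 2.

Step 1: The birthday paradox gives collision probability ~50% after sqrt(2^n) = 2^(n/2) hashes.
Step 2: For 534-bit output: 2^(534/2) = 2^267.
Step 3: Approximately 2^267 hash computations needed.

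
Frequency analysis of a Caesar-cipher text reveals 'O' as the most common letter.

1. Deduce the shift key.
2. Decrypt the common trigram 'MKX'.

Step 1: In English, 'E' is the most frequent letter (12.7%).
Step 2: The most frequent ciphertext letter is 'O' (position 14).
Step 3: Shift = (14 - 4) mod 26 = 10.
Step 4: Decrypt 'MKX' by shifting back 10:
  M -> C
  K -> A
  X -> N
Step 5: 'MKX' decrypts to 'CAN'.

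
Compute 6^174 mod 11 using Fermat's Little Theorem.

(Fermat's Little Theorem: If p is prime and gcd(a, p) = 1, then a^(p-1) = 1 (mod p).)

Step 1: Since 11 is prime, by Fermat's Little Theorem: 6^10 = 1 (mod 11).
Step 2: Reduce exponent: 174 mod 10 = 4.
Step 3: So 6^174 = 6^4 (mod 11).
Step 4: 6^4 mod 11 = 9.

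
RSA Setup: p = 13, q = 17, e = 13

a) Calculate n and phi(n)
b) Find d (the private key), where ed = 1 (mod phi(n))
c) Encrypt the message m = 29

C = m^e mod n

Step 1: n = 13 * 17 = 221.
Step 2: phi(n) = (13-1)(17-1) = 12 * 16 = 192.
Step 3: Find d = 13^(-1) mod 192 = 133.
  Verify: 13 * 133 = 1729 = 1 (mod 192).
Step 4: C = 29^13 mod 221 = 133.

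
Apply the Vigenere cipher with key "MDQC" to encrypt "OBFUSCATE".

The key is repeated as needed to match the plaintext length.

Step 1: Repeat key to match plaintext length:
  Plaintext: OBFUSCATE
  Key:       MDQCMDQCM
Step 2: Encrypt each letter:
  O(14) + M(12) = (14+12) mod 26 = 0 = A
  B(1) + D(3) = (1+3) mod 26 = 4 = E
  F(5) + Q(16) = (5+16) mod 26 = 21 = V
  U(20) + C(2) = (20+2) mod 26 = 22 = W
  S(18) + M(12) = (18+12) mod 26 = 4 = E
  C(2) + D(3) = (2+3) mod 26 = 5 = F
  A(0) + Q(16) = (0+16) mod 26 = 16 = Q
  T(19) + C(2) = (19+2) mod 26 = 21 = V
  E(4) + M(12) = (4+12) mod 26 = 16 = Q
Ciphertext: AEVWEFQVQ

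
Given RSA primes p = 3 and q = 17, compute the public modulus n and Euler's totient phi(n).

Step 1: n = p * q = 3 * 17 = 51.
Step 2: phi(n) = (p-1)(q-1) = 2 * 16 = 32.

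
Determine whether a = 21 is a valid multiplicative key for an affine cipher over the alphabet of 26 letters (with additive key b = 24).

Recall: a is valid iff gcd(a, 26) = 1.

Step 1: Compute gcd(21, 26).
Step 2: gcd(21, 26) = 1.
Since gcd = 1, 21 is coprime with 26, so it is a valid key.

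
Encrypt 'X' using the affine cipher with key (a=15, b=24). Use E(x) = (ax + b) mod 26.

Step 1: Convert 'X' to number: x = 23.
Step 2: E(23) = (15 * 23 + 24) mod 26 = 369 mod 26 = 5.
Step 3: Convert 5 back to letter: F.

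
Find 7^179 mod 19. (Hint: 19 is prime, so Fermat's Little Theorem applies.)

Step 1: Since 19 is prime, by Fermat's Little Theorem: 7^18 = 1 (mod 19).
Step 2: Reduce exponent: 179 mod 18 = 17.
Step 3: So 7^179 = 7^17 (mod 19).
Step 4: 7^17 mod 19 = 11.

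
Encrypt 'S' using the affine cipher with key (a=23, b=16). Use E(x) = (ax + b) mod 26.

Step 1: Convert 'S' to number: x = 18.
Step 2: E(18) = (23 * 18 + 16) mod 26 = 430 mod 26 = 14.
Step 3: Convert 14 back to letter: O.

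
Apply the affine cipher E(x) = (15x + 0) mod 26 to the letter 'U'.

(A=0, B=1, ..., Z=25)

Step 1: Convert 'U' to number: x = 20.
Step 2: E(20) = (15 * 20 + 0) mod 26 = 300 mod 26 = 14.
Step 3: Convert 14 back to letter: O.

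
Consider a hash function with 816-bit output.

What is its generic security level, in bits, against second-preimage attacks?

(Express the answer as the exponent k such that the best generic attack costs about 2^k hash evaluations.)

Step 1: The hash has a 816-bit output.
Step 2: Second-preimage resistance means: given a specific input x, it should be infeasible to find a different y with h(y) = h(x).
With a 816-bit output, a generic search for a second preimage costs about 2^816 evaluations (each trial matches the fixed target with probability 2^-816).
Step 3: Security level = 816 bits.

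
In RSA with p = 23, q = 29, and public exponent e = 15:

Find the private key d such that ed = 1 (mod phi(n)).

Step 1: n = 23 * 29 = 667.
Step 2: phi(n) = 22 * 28 = 616.
Step 3: Find d such that 15 * d = 1 (mod 616).
Step 4: d = 15^(-1) mod 616 = 575.
Verification: 15 * 575 = 8625 = 14 * 616 + 1.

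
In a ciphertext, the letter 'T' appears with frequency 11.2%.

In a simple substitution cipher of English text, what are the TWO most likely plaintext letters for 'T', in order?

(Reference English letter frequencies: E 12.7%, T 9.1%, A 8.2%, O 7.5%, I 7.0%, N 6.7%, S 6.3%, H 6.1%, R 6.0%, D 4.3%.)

Step 1: Observed frequency of 'T' is 11.2%.
Step 2: Compute distances to each reference frequency and sort:
  E (12.7%): difference = 1.5% <-- BEST
  T (9.1%): difference = 2.1% <-- RUNNER-UP
  A (8.2%): difference = 3.0%
  O (7.5%): difference = 3.7%
  I (7.0%): difference = 4.2%
Step 3: Most likely is 'E' (12.7%, diff 1.5%); second most likely is 'T' (9.1%, diff 2.1%).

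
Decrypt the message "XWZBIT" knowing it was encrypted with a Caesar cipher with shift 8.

Step 1: Reverse the shift by subtracting 8 from each letter position.
  X (position 23) -> position (23-8) mod 26 = 15 -> P
  W (position 22) -> position (22-8) mod 26 = 14 -> O
  Z (position 25) -> position (25-8) mod 26 = 17 -> R
  B (position 1) -> position (1-8) mod 26 = 19 -> T
  I (position 8) -> position (8-8) mod 26 = 0 -> A
  T (position 19) -> position (19-8) mod 26 = 11 -> L
Decrypted message: PORTAL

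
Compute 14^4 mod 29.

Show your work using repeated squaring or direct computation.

Step 1: Compute 14^4 mod 29 step by step, reducing modulo 29 at each step.
  14^1 mod 29 = 14
  14^2 mod 29 = (14 * 14) mod 29 = 22
  14^3 mod 29 = (22 * 14) mod 29 = 18
  14^4 mod 29 = (18 * 14) mod 29 = 20
Step 2: Result = 20.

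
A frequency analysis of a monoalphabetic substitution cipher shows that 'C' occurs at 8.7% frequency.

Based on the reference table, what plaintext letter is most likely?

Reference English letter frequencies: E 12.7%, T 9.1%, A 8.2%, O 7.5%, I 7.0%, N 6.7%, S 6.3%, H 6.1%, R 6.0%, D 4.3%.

Step 1: The observed frequency is 8.7%.
Step 2: Compare with English frequencies:
  E: 12.7% (difference: 4.0%)
  T: 9.1% (difference: 0.4%) <-- closest
  A: 8.2% (difference: 0.5%)
  O: 7.5% (difference: 1.2%)
  I: 7.0% (difference: 1.7%)
  N: 6.7% (difference: 2.0%)
  S: 6.3% (difference: 2.4%)
  H: 6.1% (difference: 2.6%)
  R: 6.0% (difference: 2.7%)
  D: 4.3% (difference: 4.4%)
Step 3: 'C' most likely represents 'T' (frequency 9.1%).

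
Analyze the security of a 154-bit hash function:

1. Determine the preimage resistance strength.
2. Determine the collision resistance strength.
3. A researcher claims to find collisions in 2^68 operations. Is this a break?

Step 1: Preimage resistance requires brute-force of 2^154 operations.
Step 2: Collision resistance (birthday bound) = 2^(154/2) = 2^77.
Step 3: The claimed attack costs 2^68 operations.
Step 4: Since 2^68 < 2^77, the claimed attack beats the generic birthday bound, so collision resistance is broken.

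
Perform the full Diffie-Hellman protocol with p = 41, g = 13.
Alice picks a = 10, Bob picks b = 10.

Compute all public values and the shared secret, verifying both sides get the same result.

Step 1: A = g^a mod p = 13^10 mod 41 = 9.
Step 2: B = g^b mod p = 13^10 mod 41 = 9.
Step 3: Alice computes s = B^a mod p = 9^10 mod 41 = 40.
Step 4: Bob computes s = A^b mod p = 9^10 mod 41 = 40.
Both sides agree: shared secret = 40.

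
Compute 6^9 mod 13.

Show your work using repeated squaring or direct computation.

Step 1: Compute 6^9 mod 13 step by step, reducing modulo 13 at each step.
  6^1 mod 13 = 6
  6^2 mod 13 = (6 * 6) mod 13 = 10
  6^3 mod 13 = (10 * 6) mod 13 = 8
  6^4 mod 13 = (8 * 6) mod 13 = 9
  6^5 mod 13 = (9 * 6) mod 13 = 2
  6^6 mod 13 = (2 * 6) mod 13 = 12
  6^7 mod 13 = (12 * 6) mod 13 = 7
  6^8 mod 13 = (7 * 6) mod 13 = 3
  6^9 mod 13 = (3 * 6) mod 13 = 5
Step 2: Result = 5.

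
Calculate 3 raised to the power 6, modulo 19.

Step 1: Compute 3^6 mod 19 step by step, reducing modulo 19 at each step.
  3^1 mod 19 = 3
  3^2 mod 19 = (3 * 3) mod 19 = 9
  3^3 mod 19 = (9 * 3) mod 19 = 8
  3^4 mod 19 = (8 * 3) mod 19 = 5
  3^5 mod 19 = (5 * 3) mod 19 = 15
  3^6 mod 19 = (15 * 3) mod 19 = 7
Step 2: Result = 7.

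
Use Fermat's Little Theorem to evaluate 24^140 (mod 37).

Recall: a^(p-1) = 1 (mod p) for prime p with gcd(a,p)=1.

Step 1: Since 37 is prime, by Fermat's Little Theorem: 24^36 = 1 (mod 37).
Step 2: Reduce exponent: 140 mod 36 = 32.
Step 3: So 24^140 = 24^32 (mod 37).
Step 4: 24^32 mod 37 = 12.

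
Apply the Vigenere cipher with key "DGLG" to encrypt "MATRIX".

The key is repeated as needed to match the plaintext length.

Step 1: Repeat key to match plaintext length:
  Plaintext: MATRIX
  Key:       DGLGDG
Step 2: Encrypt each letter:
  M(12) + D(3) = (12+3) mod 26 = 15 = P
  A(0) + G(6) = (0+6) mod 26 = 6 = G
  T(19) + L(11) = (19+11) mod 26 = 4 = E
  R(17) + G(6) = (17+6) mod 26 = 23 = X
  I(8) + D(3) = (8+3) mod 26 = 11 = L
  X(23) + G(6) = (23+6) mod 26 = 3 = D
Ciphertext: PGEXLD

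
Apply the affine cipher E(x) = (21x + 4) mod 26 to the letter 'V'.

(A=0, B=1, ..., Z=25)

Step 1: Convert 'V' to number: x = 21.
Step 2: E(21) = (21 * 21 + 4) mod 26 = 445 mod 26 = 3.
Step 3: Convert 3 back to letter: D.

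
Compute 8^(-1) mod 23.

Step 1: We need x such that 8 * x = 1 (mod 23).
Step 2: Using the extended Euclidean algorithm or trial:
  8 * 3 = 24 = 1 * 23 + 1.
Step 3: Since 24 mod 23 = 1, the inverse is x = 3.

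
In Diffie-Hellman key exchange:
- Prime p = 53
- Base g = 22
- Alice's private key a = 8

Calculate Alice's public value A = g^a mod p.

Step 1: A = g^a mod p = 22^8 mod 53.
  22^1 mod 53 = 22
  22^2 mod 53 = (22 * 22) mod 53 = 7
  22^3 mod 53 = (7 * 22) mod 53 = 48
  22^4 mod 53 = (48 * 22) mod 53 = 49
  22^5 mod 53 = (49 * 22) mod 53 = 18
  22^6 mod 53 = (18 * 22) mod 53 = 25
  22^7 mod 53 = (25 * 22) mod 53 = 20
  22^8 mod 53 = (20 * 22) mod 53 = 16
Result: A = 16.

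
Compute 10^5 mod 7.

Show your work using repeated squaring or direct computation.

Step 1: Compute 10^5 mod 7 step by step, reducing modulo 7 at each step.
  10^1 mod 7 = 3
  10^2 mod 7 = (3 * 10) mod 7 = 2
  10^3 mod 7 = (2 * 10) mod 7 = 6
  10^4 mod 7 = (6 * 10) mod 7 = 4
  10^5 mod 7 = (4 * 10) mod 7 = 5
Step 2: Result = 5.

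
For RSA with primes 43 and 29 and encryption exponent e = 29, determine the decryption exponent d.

Step 1: n = 43 * 29 = 1247.
Step 2: phi(n) = 42 * 28 = 1176.
Step 3: Find d such that 29 * d = 1 (mod 1176).
Step 4: d = 29^(-1) mod 1176 = 365.
Verification: 29 * 365 = 10585 = 9 * 1176 + 1.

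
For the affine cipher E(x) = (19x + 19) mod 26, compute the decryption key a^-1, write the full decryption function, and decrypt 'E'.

Step 1: Find a^-1, the modular inverse of 19 mod 26.
Step 2: We need 19 * a^-1 = 1 (mod 26).
Step 3: 19 * 11 = 209 = 8 * 26 + 1, so a^-1 = 11.
Step 4: D(y) = 11(y - 19) mod 26.
Step 5: Apply to 'E' (y = 4): D(4) = 11 * (4 - 19) mod 26 = 11 * -15 mod 26 = 17 -> 'R'.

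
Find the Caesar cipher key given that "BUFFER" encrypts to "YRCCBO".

Step 1: Compare first letters: B (position 1) -> Y (position 24).
Step 2: Shift = (24 - 1) mod 26 = 23.
The shift value is 23.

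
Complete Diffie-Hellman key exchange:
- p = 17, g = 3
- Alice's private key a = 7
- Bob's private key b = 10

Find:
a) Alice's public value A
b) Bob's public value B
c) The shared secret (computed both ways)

Step 1: A = g^a mod p = 3^7 mod 17 = 11.
Step 2: B = g^b mod p = 3^10 mod 17 = 8.
Step 3: Alice computes s = B^a mod p = 8^7 mod 17 = 15.
Step 4: Bob computes s = A^b mod p = 11^10 mod 17 = 15.
Both sides agree: shared secret = 15.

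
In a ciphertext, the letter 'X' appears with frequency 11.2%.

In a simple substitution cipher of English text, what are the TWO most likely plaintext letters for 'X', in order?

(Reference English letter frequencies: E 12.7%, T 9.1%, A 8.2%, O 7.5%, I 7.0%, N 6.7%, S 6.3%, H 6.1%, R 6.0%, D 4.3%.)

Step 1: Observed frequency of 'X' is 11.2%.
Step 2: Compute distances to each reference frequency and sort:
  E (12.7%): difference = 1.5% <-- BEST
  T (9.1%): difference = 2.1% <-- RUNNER-UP
  A (8.2%): difference = 3.0%
  O (7.5%): difference = 3.7%
  I (7.0%): difference = 4.2%
Step 3: Most likely is 'E' (12.7%, diff 1.5%); second most likely is 'T' (9.1%, diff 2.1%).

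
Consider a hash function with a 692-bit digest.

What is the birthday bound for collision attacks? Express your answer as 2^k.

Step 1: The birthday paradox gives collision probability ~50% after sqrt(2^n) = 2^(n/2) hashes.
Step 2: For 692-bit output: 2^(692/2) = 2^346.
Step 3: Approximately 2^346 hash computations needed.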